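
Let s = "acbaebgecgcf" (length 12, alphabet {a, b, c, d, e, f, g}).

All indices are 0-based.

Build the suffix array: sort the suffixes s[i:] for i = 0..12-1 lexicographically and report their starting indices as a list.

rank→(start, suffix):
  0 → (0, 'acbaebgecgcf')
  1 → (3, 'aebgecgcf')
  2 → (2, 'baebgecgcf')
  3 → (5, 'bgecgcf')
  4 → (1, 'cbaebgecgcf')
  5 → (10, 'cf')
  6 → (8, 'cgcf')
  7 → (4, 'ebgecgcf')
  8 → (7, 'ecgcf')
  9 → (11, 'f')
  10 → (9, 'gcf')
  11 → (6, 'gecgcf')

[0, 3, 2, 5, 1, 10, 8, 4, 7, 11, 9, 6]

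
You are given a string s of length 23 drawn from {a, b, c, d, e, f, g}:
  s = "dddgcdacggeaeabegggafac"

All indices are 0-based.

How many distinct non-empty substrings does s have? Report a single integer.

sorted suffixes:
  #0 SA[0]=13  'abegggafac'
  #1 SA[1]=21  'ac'
  #2 SA[2]=6  'acggeaeabegggafac'
  #3 SA[3]=11  'aeabegggafac'
  #4 SA[4]=19  'afac'
  #5 SA[5]=14  'begggafac'
  #6 SA[6]=22  'c'
  #7 SA[7]=4  'cdacggeaeabegggafac'
  #8 SA[8]=7  'cggeaeabegggafac'
  #9 SA[9]=5  'dacggeaeabegggafac'
  #10 SA[10]=0  'dddgcdacggeaeabegggafac'
  #11 SA[11]=1  'ddgcdacggeaeabegggafac'
  #12 SA[12]=2  'dgcdacggeaeabegggafac'
  #13 SA[13]=12  'eabegggafac'
  #14 SA[14]=10  'eaeabegggafac'
  #15 SA[15]=15  'egggafac'
  #16 SA[16]=20  'fac'
  #17 SA[17]=18  'gafac'
  #18 SA[18]=3  'gcdacggeaeabegggafac'
  #19 SA[19]=9  'geaeabegggafac'
  #20 SA[20]=17  'ggafac'
  #21 SA[21]=8  'ggeaeabegggafac'
  #22 SA[22]=16  'gggafac'

SA = [13, 21, 6, 11, 19, 14, 22, 4, 7, 5, 0, 1, 2, 12, 10, 15, 20, 18, 3, 9, 17, 8, 16]
i: (SA[i-1],SA[i]) lcp shared
  1: (13,21) 1 'a'
  2: (21,6) 2 'ac'
  3: (6,11) 1 'a'
  4: (11,19) 1 'a'
  5: (19,14) 0 ''
  6: (14,22) 0 ''
  7: (22,4) 1 'c'
  8: (4,7) 1 'c'
  9: (7,5) 0 ''
  10: (5,0) 1 'd'
  11: (0,1) 2 'dd'
  12: (1,2) 1 'd'
  13: (2,12) 0 ''
  14: (12,10) 2 'ea'
  15: (10,15) 1 'e'
  16: (15,20) 0 ''
  17: (20,18) 0 ''
  18: (18,3) 1 'g'
  19: (3,9) 1 'g'
  20: (9,17) 1 'g'
  21: (17,8) 2 'gg'
  22: (8,16) 2 'gg'

n(n+1)/2 = 23·24/2 = 276
Σ LCP = 0 + 1 + 2 + 1 + 1 + 0 + 0 + 1 + 1 + 0 + 1 + 2 + 1 + 0 + 2 + 1 + 0 + 0 + 1 + 1 + 1 + 2 + 2 = 21
distinct = 276 − 21 = 255

255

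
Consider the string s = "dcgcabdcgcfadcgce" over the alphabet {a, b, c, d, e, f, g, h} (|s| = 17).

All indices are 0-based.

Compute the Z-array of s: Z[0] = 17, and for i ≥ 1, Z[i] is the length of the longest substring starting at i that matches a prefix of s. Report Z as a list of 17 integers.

[17, 0, 0, 0, 0, 0, 4, 0, 0, 0, 0, 0, 4, 0, 0, 0, 0]

Z[0]=17
i=1: outside box; Z[1]=0
i=2: outside box; Z[2]=0
i=3: outside box; Z[3]=0
i=4: outside box; Z[4]=0
i=5: outside box; Z[5]=0
i=6: outside box; Z[6]=4 grow→box=[6,10)
i=7: min(r-i=3, Z[1]=0)=0; Z[7]=0
i=8: min(r-i=2, Z[2]=0)=0; Z[8]=0
i=9: min(r-i=1, Z[3]=0)=0; Z[9]=0
i=10: outside box; Z[10]=0
i=11: outside box; Z[11]=0
i=12: outside box; Z[12]=4 grow→box=[12,16)
i=13: min(r-i=3, Z[1]=0)=0; Z[13]=0
i=14: min(r-i=2, Z[2]=0)=0; Z[14]=0
i=15: min(r-i=1, Z[3]=0)=0; Z[15]=0
i=16: outside box; Z[16]=0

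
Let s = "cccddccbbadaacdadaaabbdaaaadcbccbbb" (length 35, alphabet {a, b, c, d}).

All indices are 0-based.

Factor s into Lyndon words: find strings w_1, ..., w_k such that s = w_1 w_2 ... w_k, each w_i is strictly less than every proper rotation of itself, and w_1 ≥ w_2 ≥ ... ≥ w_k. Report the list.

["cccdd", "c", "c", "b", "b", "ad", "aacdad", "aaabbd", "aaaadcbccbbb"]

emit factor 1: 'cccdd' (i=0, period=5)
emit factor 2: 'c' (i=5, period=1)
emit factor 3: 'c' (i=6, period=1)
emit factor 4: 'b' (i=7, period=1)
emit factor 5: 'b' (i=8, period=1)
emit factor 6: 'ad' (i=9, period=2)
emit factor 7: 'aacdad' (i=11, period=6)
emit factor 8: 'aaabbd' (i=17, period=6)
emit factor 9: 'aaaadcbccbbb' (i=23, period=12)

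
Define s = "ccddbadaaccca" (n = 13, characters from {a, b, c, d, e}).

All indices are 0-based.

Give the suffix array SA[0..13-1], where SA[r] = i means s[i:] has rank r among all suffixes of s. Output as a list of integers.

[12, 7, 8, 5, 4, 11, 10, 9, 0, 1, 6, 3, 2]

sorted suffixes:
  #0 SA[0]=12  'a'
  #1 SA[1]=7  'aaccca'
  #2 SA[2]=8  'accca'
  #3 SA[3]=5  'adaaccca'
  #4 SA[4]=4  'badaaccca'
  #5 SA[5]=11  'ca'
  #6 SA[6]=10  'cca'
  #7 SA[7]=9  'ccca'
  #8 SA[8]=0  'ccddbadaaccca'
  #9 SA[9]=1  'cddbadaaccca'
  #10 SA[10]=6  'daaccca'
  #11 SA[11]=3  'dbadaaccca'
  #12 SA[12]=2  'ddbadaaccca'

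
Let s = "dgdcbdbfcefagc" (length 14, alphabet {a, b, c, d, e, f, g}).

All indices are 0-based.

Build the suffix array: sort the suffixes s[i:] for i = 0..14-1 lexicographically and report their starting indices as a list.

[11, 4, 6, 13, 3, 8, 5, 2, 0, 9, 10, 7, 12, 1]

rank→(start, suffix):
  0 → (11, 'agc')
  1 → (4, 'bdbfcefagc')
  2 → (6, 'bfcefagc')
  3 → (13, 'c')
  4 → (3, 'cbdbfcefagc')
  5 → (8, 'cefagc')
  6 → (5, 'dbfcefagc')
  7 → (2, 'dcbdbfcefagc')
  8 → (0, 'dgdcbdbfcefagc')
  9 → (9, 'efagc')
  10 → (10, 'fagc')
  11 → (7, 'fcefagc')
  12 → (12, 'gc')
  13 → (1, 'gdcbdbfcefagc')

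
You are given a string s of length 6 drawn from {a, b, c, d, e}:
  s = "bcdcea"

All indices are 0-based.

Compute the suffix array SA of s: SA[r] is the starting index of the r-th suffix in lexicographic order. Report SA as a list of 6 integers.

sorted suffixes:
  #0 SA[0]=5  'a'
  #1 SA[1]=0  'bcdcea'
  #2 SA[2]=1  'cdcea'
  #3 SA[3]=3  'cea'
  #4 SA[4]=2  'dcea'
  #5 SA[5]=4  'ea'

[5, 0, 1, 3, 2, 4]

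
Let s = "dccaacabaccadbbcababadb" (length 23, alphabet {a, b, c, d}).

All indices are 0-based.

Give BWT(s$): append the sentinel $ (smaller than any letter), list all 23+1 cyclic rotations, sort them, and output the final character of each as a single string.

rank  rotation                  last
    0  $dccaacabaccadbbcababadb  b
    1  aacabaccadbbcababadb$dcc  c
    2  ababadb$dccaacabaccadbbc  c
    3  abaccadbbcababadb$dccaac  c
    4  abadb$dccaacabaccadbbcab  b
    5  acabaccadbbcababadb$dcca  a
    6  accadbbcababadb$dccaacab  b
    7  adb$dccaacabaccadbbcabab  b
    8  adbbcababadb$dccaacabacc  c
    9  b$dccaacabaccadbbcababad  d
   10  babadb$dccaacabaccadbbca  a
   11  baccadbbcababadb$dccaaca  a
   12  badb$dccaacabaccadbbcaba  a
   13  bbcababadb$dccaacabaccad  d
   14  bcababadb$dccaacabaccadb  b
   15  caacabaccadbbcababadb$dc  c
   16  cababadb$dccaacabaccadbb  b
   17  cabaccadbbcababadb$dccaa  a
   18  cadbbcababadb$dccaacabac  c
   19  ccaacabaccadbbcababadb$d  d
   20  ccadbbcababadb$dccaacaba  a
   21  db$dccaacabaccadbbcababa  a
   22  dbbcababadb$dccaacabacca  a
   23  dccaacabaccadbbcababadb$  $

bcccbabbcdaaadbcbacdaaa$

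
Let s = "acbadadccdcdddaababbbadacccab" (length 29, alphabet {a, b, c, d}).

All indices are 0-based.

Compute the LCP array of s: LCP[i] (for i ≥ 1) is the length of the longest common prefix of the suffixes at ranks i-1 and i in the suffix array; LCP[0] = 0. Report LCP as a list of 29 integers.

[0, 1, 2, 2, 1, 2, 1, 3, 2, 0, 1, 2, 4, 1, 2, 0, 1, 1, 2, 2, 1, 2, 0, 2, 2, 1, 2, 1, 2]

sorted suffixes:
  #0 SA[0]=14  'aababbbadacccab'
  #1 SA[1]=27  'ab'
  #2 SA[2]=15  'ababbbadacccab'
  #3 SA[3]=17  'abbbadacccab'
  #4 SA[4]=0  'acbadadccdcdddaababbbadacccab'
  #5 SA[5]=23  'acccab'
  #6 SA[6]=21  'adacccab'
  #7 SA[7]=3  'adadccdcdddaababbbadacccab'
  #8 SA[8]=5  'adccdcdddaababbbadacccab'
  #9 SA[9]=28  'b'
  #10 SA[10]=16  'babbbadacccab'
  #11 SA[11]=20  'badacccab'
  #12 SA[12]=2  'badadccdcdddaababbbadacccab'
  #13 SA[13]=19  'bbadacccab'
  #14 SA[14]=18  'bbbadacccab'
  #15 SA[15]=26  'cab'
  #16 SA[16]=1  'cbadadccdcdddaababbbadacccab'
  #17 SA[17]=25  'ccab'
  #18 SA[18]=24  'cccab'
  #19 SA[19]=7  'ccdcdddaababbbadacccab'
  #20 SA[20]=8  'cdcdddaababbbadacccab'
  #21 SA[21]=10  'cdddaababbbadacccab'
  #22 SA[22]=13  'daababbbadacccab'
  #23 SA[23]=22  'dacccab'
  #24 SA[24]=4  'dadccdcdddaababbbadacccab'
  #25 SA[25]=6  'dccdcdddaababbbadacccab'
  #26 SA[26]=9  'dcdddaababbbadacccab'
  #27 SA[27]=12  'ddaababbbadacccab'
  #28 SA[28]=11  'dddaababbbadacccab'

SA = [14, 27, 15, 17, 0, 23, 21, 3, 5, 28, 16, 20, 2, 19, 18, 26, 1, 25, 24, 7, 8, 10, 13, 22, 4, 6, 9, 12, 11]
i: (SA[i-1],SA[i]) lcp shared
  1: (14,27) 1 'a'
  2: (27,15) 2 'ab'
  3: (15,17) 2 'ab'
  4: (17,0) 1 'a'
  5: (0,23) 2 'ac'
  6: (23,21) 1 'a'
  7: (21,3) 3 'ada'
  8: (3,5) 2 'ad'
  9: (5,28) 0 ''
  10: (28,16) 1 'b'
  11: (16,20) 2 'ba'
  12: (20,2) 4 'bada'
  13: (2,19) 1 'b'
  14: (19,18) 2 'bb'
  15: (18,26) 0 ''
  16: (26,1) 1 'c'
  17: (1,25) 1 'c'
  18: (25,24) 2 'cc'
  19: (24,7) 2 'cc'
  20: (7,8) 1 'c'
  21: (8,10) 2 'cd'
  22: (10,13) 0 ''
  23: (13,22) 2 'da'
  24: (22,4) 2 'da'
  25: (4,6) 1 'd'
  26: (6,9) 2 'dc'
  27: (9,12) 1 'd'
  28: (12,11) 2 'dd'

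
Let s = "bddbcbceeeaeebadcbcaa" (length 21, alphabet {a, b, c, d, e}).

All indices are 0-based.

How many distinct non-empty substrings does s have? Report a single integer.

209

rank | idx | suffix
   0 |  20 | a
   1 |  19 | aa
   2 |  14 | adcbcaa
   3 |  10 | aeebadcbcaa
   4 |  13 | badcbcaa
   5 |  17 | bcaa
   6 |   3 | bcbceeeaeebadcbcaa
   7 |   5 | bceeeaeebadcbcaa
   8 |   0 | bddbcbceeeaeebadcbcaa
   9 |  18 | caa
  10 |  16 | cbcaa
  11 |   4 | cbceeeaeebadcbcaa
  12 |   6 | ceeeaeebadcbcaa
  13 |   2 | dbcbceeeaeebadcbcaa
  14 |  15 | dcbcaa
  15 |   1 | ddbcbceeeaeebadcbcaa
  16 |   9 | eaeebadcbcaa
  17 |  12 | ebadcbcaa
  18 |   8 | eeaeebadcbcaa
  19 |  11 | eebadcbcaa
  20 |   7 | eeeaeebadcbcaa

SA = [20, 19, 14, 10, 13, 17, 3, 5, 0, 18, 16, 4, 6, 2, 15, 1, 9, 12, 8, 11, 7]
i: (SA[i-1],SA[i]) lcp shared
  1: (20,19) 1 'a'
  2: (19,14) 1 'a'
  3: (14,10) 1 'a'
  4: (10,13) 0 ''
  5: (13,17) 1 'b'
  6: (17,3) 2 'bc'
  7: (3,5) 2 'bc'
  8: (5,0) 1 'b'
  9: (0,18) 0 ''
  10: (18,16) 1 'c'
  11: (16,4) 3 'cbc'
  12: (4,6) 1 'c'
  13: (6,2) 0 ''
  14: (2,15) 1 'd'
  15: (15,1) 1 'd'
  16: (1,9) 0 ''
  17: (9,12) 1 'e'
  18: (12,8) 1 'e'
  19: (8,11) 2 'ee'
  20: (11,7) 2 'ee'

n(n+1)/2 = 21·22/2 = 231
Σ LCP = 0 + 1 + 1 + 1 + 0 + 1 + 2 + 2 + 1 + 0 + 1 + 3 + 1 + 0 + 1 + 1 + 0 + 1 + 1 + 2 + 2 = 22
distinct = 231 − 22 = 209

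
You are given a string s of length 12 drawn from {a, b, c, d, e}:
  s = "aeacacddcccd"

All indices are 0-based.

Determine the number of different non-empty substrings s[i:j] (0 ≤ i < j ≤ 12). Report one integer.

rank | idx | suffix
   0 |   2 | acacddcccd
   1 |   4 | acddcccd
   2 |   0 | aeacacddcccd
   3 |   3 | cacddcccd
   4 |   8 | cccd
   5 |   9 | ccd
   6 |  10 | cd
   7 |   5 | cddcccd
   8 |  11 | d
   9 |   7 | dcccd
  10 |   6 | ddcccd
  11 |   1 | eacacddcccd

SA = [2, 4, 0, 3, 8, 9, 10, 5, 11, 7, 6, 1]
i: (SA[i-1],SA[i]) lcp shared
  1: (2,4) 2 'ac'
  2: (4,0) 1 'a'
  3: (0,3) 0 ''
  4: (3,8) 1 'c'
  5: (8,9) 2 'cc'
  6: (9,10) 1 'c'
  7: (10,5) 2 'cd'
  8: (5,11) 0 ''
  9: (11,7) 1 'd'
  10: (7,6) 1 'd'
  11: (6,1) 0 ''

n(n+1)/2 = 12·13/2 = 78
Σ LCP = 0 + 2 + 1 + 0 + 1 + 2 + 1 + 2 + 0 + 1 + 1 + 0 = 11
distinct = 78 − 11 = 67

67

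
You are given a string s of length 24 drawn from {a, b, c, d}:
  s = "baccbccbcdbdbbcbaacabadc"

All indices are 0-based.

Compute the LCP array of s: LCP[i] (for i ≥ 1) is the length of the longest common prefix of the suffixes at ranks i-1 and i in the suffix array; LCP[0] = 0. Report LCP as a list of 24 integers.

rank→(start, suffix):
  0 → (16, 'aacabadc')
  1 → (19, 'abadc')
  2 → (17, 'acabadc')
  3 → (1, 'accbccbcdbdbbcbaacabadc')
  4 → (21, 'adc')
  5 → (15, 'baacabadc')
  6 → (0, 'baccbccbcdbdbbcbaacabadc')
  7 → (20, 'badc')
  8 → (12, 'bbcbaacabadc')
  9 → (13, 'bcbaacabadc')
  10 → (4, 'bccbcdbdbbcbaacabadc')
  11 → (7, 'bcdbdbbcbaacabadc')
  12 → (10, 'bdbbcbaacabadc')
  13 → (23, 'c')
  14 → (18, 'cabadc')
  15 → (14, 'cbaacabadc')
  16 → (3, 'cbccbcdbdbbcbaacabadc')
  17 → (6, 'cbcdbdbbcbaacabadc')
  18 → (2, 'ccbccbcdbdbbcbaacabadc')
  19 → (5, 'ccbcdbdbbcbaacabadc')
  20 → (8, 'cdbdbbcbaacabadc')
  21 → (11, 'dbbcbaacabadc')
  22 → (9, 'dbdbbcbaacabadc')
  23 → (22, 'dc')

SA = [16, 19, 17, 1, 21, 15, 0, 20, 12, 13, 4, 7, 10, 23, 18, 14, 3, 6, 2, 5, 8, 11, 9, 22]
rank  pair      lcp
   1  s[16:],s[19:]  1  'a'
   2  s[19:],s[17:]  1  'a'
   3  s[17:],s[1:]  2  'ac'
   4  s[1:],s[21:]  1  'a'
   5  s[21:],s[15:]  0  ''
   6  s[15:],s[0:]  2  'ba'
   7  s[0:],s[20:]  2  'ba'
   8  s[20:],s[12:]  1  'b'
   9  s[12:],s[13:]  1  'b'
  10  s[13:],s[4:]  2  'bc'
  11  s[4:],s[7:]  2  'bc'
  12  s[7:],s[10:]  1  'b'
  13  s[10:],s[23:]  0  ''
  14  s[23:],s[18:]  1  'c'
  15  s[18:],s[14:]  1  'c'
  16  s[14:],s[3:]  2  'cb'
  17  s[3:],s[6:]  3  'cbc'
  18  s[6:],s[2:]  1  'c'
  19  s[2:],s[5:]  4  'ccbc'
  20  s[5:],s[8:]  1  'c'
  21  s[8:],s[11:]  0  ''
  22  s[11:],s[9:]  2  'db'
  23  s[9:],s[22:]  1  'd'

[0, 1, 1, 2, 1, 0, 2, 2, 1, 1, 2, 2, 1, 0, 1, 1, 2, 3, 1, 4, 1, 0, 2, 1]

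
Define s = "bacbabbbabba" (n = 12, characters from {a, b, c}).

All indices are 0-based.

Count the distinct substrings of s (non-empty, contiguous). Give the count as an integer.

59

sorted suffixes:
  #0 SA[0]=11  'a'
  #1 SA[1]=8  'abba'
  #2 SA[2]=4  'abbbabba'
  #3 SA[3]=1  'acbabbbabba'
  #4 SA[4]=10  'ba'
  #5 SA[5]=7  'babba'
  #6 SA[6]=3  'babbbabba'
  #7 SA[7]=0  'bacbabbbabba'
  #8 SA[8]=9  'bba'
  #9 SA[9]=6  'bbabba'
  #10 SA[10]=5  'bbbabba'
  #11 SA[11]=2  'cbabbbabba'

SA = [11, 8, 4, 1, 10, 7, 3, 0, 9, 6, 5, 2]
[i] adj suffixes → lcp
  [1] 11/8 → 1 ('a')
  [2] 8/4 → 3 ('abb')
  [3] 4/1 → 1 ('a')
  [4] 1/10 → 0 ('')
  [5] 10/7 → 2 ('ba')
  [6] 7/3 → 4 ('babb')
  [7] 3/0 → 2 ('ba')
  [8] 0/9 → 1 ('b')
  [9] 9/6 → 3 ('bba')
  [10] 6/5 → 2 ('bb')
  [11] 5/2 → 0 ('')

n(n+1)/2 = 12·13/2 = 78
Σ LCP = 0 + 1 + 3 + 1 + 0 + 2 + 4 + 2 + 1 + 3 + 2 + 0 = 19
distinct = 78 − 19 = 59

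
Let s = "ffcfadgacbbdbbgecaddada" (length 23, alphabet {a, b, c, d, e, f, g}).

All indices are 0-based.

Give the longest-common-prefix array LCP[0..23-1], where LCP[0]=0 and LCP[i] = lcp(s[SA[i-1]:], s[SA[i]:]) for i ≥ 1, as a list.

[0, 1, 1, 2, 2, 0, 2, 1, 1, 0, 1, 1, 0, 2, 1, 1, 1, 0, 0, 1, 1, 0, 1]

rank→(start, suffix):
  0 → (22, 'a')
  1 → (7, 'acbbdbbgecaddada')
  2 → (20, 'ada')
  3 → (17, 'addada')
  4 → (4, 'adgacbbdbbgecaddada')
  5 → (9, 'bbdbbgecaddada')
  6 → (12, 'bbgecaddada')
  7 → (10, 'bdbbgecaddada')
  8 → (13, 'bgecaddada')
  9 → (16, 'caddada')
  10 → (8, 'cbbdbbgecaddada')
  11 → (2, 'cfadgacbbdbbgecaddada')
  12 → (21, 'da')
  13 → (19, 'dada')
  14 → (11, 'dbbgecaddada')
  15 → (18, 'ddada')
  16 → (5, 'dgacbbdbbgecaddada')
  17 → (15, 'ecaddada')
  18 → (3, 'fadgacbbdbbgecaddada')
  19 → (1, 'fcfadgacbbdbbgecaddada')
  20 → (0, 'ffcfadgacbbdbbgecaddada')
  21 → (6, 'gacbbdbbgecaddada')
  22 → (14, 'gecaddada')

SA = [22, 7, 20, 17, 4, 9, 12, 10, 13, 16, 8, 2, 21, 19, 11, 18, 5, 15, 3, 1, 0, 6, 14]
i: (SA[i-1],SA[i]) lcp shared
  1: (22,7) 1 'a'
  2: (7,20) 1 'a'
  3: (20,17) 2 'ad'
  4: (17,4) 2 'ad'
  5: (4,9) 0 ''
  6: (9,12) 2 'bb'
  7: (12,10) 1 'b'
  8: (10,13) 1 'b'
  9: (13,16) 0 ''
  10: (16,8) 1 'c'
  11: (8,2) 1 'c'
  12: (2,21) 0 ''
  13: (21,19) 2 'da'
  14: (19,11) 1 'd'
  15: (11,18) 1 'd'
  16: (18,5) 1 'd'
  17: (5,15) 0 ''
  18: (15,3) 0 ''
  19: (3,1) 1 'f'
  20: (1,0) 1 'f'
  21: (0,6) 0 ''
  22: (6,14) 1 'g'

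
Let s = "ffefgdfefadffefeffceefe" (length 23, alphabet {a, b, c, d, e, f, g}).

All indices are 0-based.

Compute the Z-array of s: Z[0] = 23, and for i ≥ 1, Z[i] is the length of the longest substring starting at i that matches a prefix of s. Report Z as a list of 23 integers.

Z[0]=23
i=1: fresh scan; Z[1]=1 scan→box=[1,2)
i=2: fresh scan; Z[2]=0
i=3: fresh scan; Z[3]=1 scan→box=[3,4)
i=4: fresh scan; Z[4]=0
i=5: fresh scan; Z[5]=0
i=6: fresh scan; Z[6]=1 scan→box=[6,7)
i=7: fresh scan; Z[7]=0
i=8: fresh scan; Z[8]=1 scan→box=[8,9)
i=9: fresh scan; Z[9]=0
i=10: fresh scan; Z[10]=0
i=11: fresh scan; Z[11]=4 scan→box=[11,15)
i=12: min(r-i=3, Z[1]=1)=1; Z[12]=1
i=13: min(r-i=2, Z[2]=0)=0; Z[13]=0
i=14: min(r-i=1, Z[3]=1)=1; Z[14]=1
i=15: fresh scan; Z[15]=0
i=16: fresh scan; Z[16]=2 scan→box=[16,18)
i=17: min(r-i=1, Z[1]=1)=1; Z[17]=1
i=18: fresh scan; Z[18]=0
i=19: fresh scan; Z[19]=0
i=20: fresh scan; Z[20]=0
i=21: fresh scan; Z[21]=1 scan→box=[21,22)
i=22: fresh scan; Z[22]=0

[23, 1, 0, 1, 0, 0, 1, 0, 1, 0, 0, 4, 1, 0, 1, 0, 2, 1, 0, 0, 0, 1, 0]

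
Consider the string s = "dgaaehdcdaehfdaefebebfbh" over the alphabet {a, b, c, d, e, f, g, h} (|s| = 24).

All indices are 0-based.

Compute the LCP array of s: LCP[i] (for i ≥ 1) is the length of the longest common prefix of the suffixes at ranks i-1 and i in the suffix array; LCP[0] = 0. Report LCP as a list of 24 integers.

[0, 1, 2, 3, 0, 1, 1, 0, 0, 3, 1, 1, 0, 2, 1, 1, 2, 0, 1, 1, 0, 0, 1, 1]

sorted suffixes:
  #0 SA[0]=2  'aaehdcdaehfdaefebebfbh'
  #1 SA[1]=14  'aefebebfbh'
  #2 SA[2]=3  'aehdcdaehfdaefebebfbh'
  #3 SA[3]=9  'aehfdaefebebfbh'
  #4 SA[4]=18  'bebfbh'
  #5 SA[5]=20  'bfbh'
  #6 SA[6]=22  'bh'
  #7 SA[7]=7  'cdaehfdaefebebfbh'
  #8 SA[8]=13  'daefebebfbh'
  #9 SA[9]=8  'daehfdaefebebfbh'
  #10 SA[10]=6  'dcdaehfdaefebebfbh'
  #11 SA[11]=0  'dgaaehdcdaehfdaefebebfbh'
  #12 SA[12]=17  'ebebfbh'
  #13 SA[13]=19  'ebfbh'
  #14 SA[14]=15  'efebebfbh'
  #15 SA[15]=4  'ehdcdaehfdaefebebfbh'
  #16 SA[16]=10  'ehfdaefebebfbh'
  #17 SA[17]=21  'fbh'
  #18 SA[18]=12  'fdaefebebfbh'
  #19 SA[19]=16  'febebfbh'
  #20 SA[20]=1  'gaaehdcdaehfdaefebebfbh'
  #21 SA[21]=23  'h'
  #22 SA[22]=5  'hdcdaehfdaefebebfbh'
  #23 SA[23]=11  'hfdaefebebfbh'

SA = [2, 14, 3, 9, 18, 20, 22, 7, 13, 8, 6, 0, 17, 19, 15, 4, 10, 21, 12, 16, 1, 23, 5, 11]
rank  pair      lcp
   1  s[2:],s[14:]  1  'a'
   2  s[14:],s[3:]  2  'ae'
   3  s[3:],s[9:]  3  'aeh'
   4  s[9:],s[18:]  0  ''
   5  s[18:],s[20:]  1  'b'
   6  s[20:],s[22:]  1  'b'
   7  s[22:],s[7:]  0  ''
   8  s[7:],s[13:]  0  ''
   9  s[13:],s[8:]  3  'dae'
  10  s[8:],s[6:]  1  'd'
  11  s[6:],s[0:]  1  'd'
  12  s[0:],s[17:]  0  ''
  13  s[17:],s[19:]  2  'eb'
  14  s[19:],s[15:]  1  'e'
  15  s[15:],s[4:]  1  'e'
  16  s[4:],s[10:]  2  'eh'
  17  s[10:],s[21:]  0  ''
  18  s[21:],s[12:]  1  'f'
  19  s[12:],s[16:]  1  'f'
  20  s[16:],s[1:]  0  ''
  21  s[1:],s[23:]  0  ''
  22  s[23:],s[5:]  1  'h'
  23  s[5:],s[11:]  1  'h'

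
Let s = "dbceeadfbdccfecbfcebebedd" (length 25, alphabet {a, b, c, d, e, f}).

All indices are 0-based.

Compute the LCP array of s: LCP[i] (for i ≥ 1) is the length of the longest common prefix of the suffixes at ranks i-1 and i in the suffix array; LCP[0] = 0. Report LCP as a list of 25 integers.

[0, 0, 1, 1, 2, 1, 0, 1, 1, 2, 1, 0, 1, 1, 1, 1, 0, 1, 3, 1, 1, 1, 0, 1, 1]

sorted suffixes:
  #0 SA[0]=5  'adfbdccfecbfcebebedd'
  #1 SA[1]=1  'bceeadfbdccfecbfcebebedd'
  #2 SA[2]=8  'bdccfecbfcebebedd'
  #3 SA[3]=19  'bebedd'
  #4 SA[4]=21  'bedd'
  #5 SA[5]=15  'bfcebebedd'
  #6 SA[6]=14  'cbfcebebedd'
  #7 SA[7]=10  'ccfecbfcebebedd'
  #8 SA[8]=17  'cebebedd'
  #9 SA[9]=2  'ceeadfbdccfecbfcebebedd'
  #10 SA[10]=11  'cfecbfcebebedd'
  #11 SA[11]=24  'd'
  #12 SA[12]=0  'dbceeadfbdccfecbfcebebedd'
  #13 SA[13]=9  'dccfecbfcebebedd'
  #14 SA[14]=23  'dd'
  #15 SA[15]=6  'dfbdccfecbfcebebedd'
  #16 SA[16]=4  'eadfbdccfecbfcebebedd'
  #17 SA[17]=18  'ebebedd'
  #18 SA[18]=20  'ebedd'
  #19 SA[19]=13  'ecbfcebebedd'
  #20 SA[20]=22  'edd'
  #21 SA[21]=3  'eeadfbdccfecbfcebebedd'
  #22 SA[22]=7  'fbdccfecbfcebebedd'
  #23 SA[23]=16  'fcebebedd'
  #24 SA[24]=12  'fecbfcebebedd'

SA = [5, 1, 8, 19, 21, 15, 14, 10, 17, 2, 11, 24, 0, 9, 23, 6, 4, 18, 20, 13, 22, 3, 7, 16, 12]
rank  pair      lcp
   1  s[5:],s[1:]  0  ''
   2  s[1:],s[8:]  1  'b'
   3  s[8:],s[19:]  1  'b'
   4  s[19:],s[21:]  2  'be'
   5  s[21:],s[15:]  1  'b'
   6  s[15:],s[14:]  0  ''
   7  s[14:],s[10:]  1  'c'
   8  s[10:],s[17:]  1  'c'
   9  s[17:],s[2:]  2  'ce'
  10  s[2:],s[11:]  1  'c'
  11  s[11:],s[24:]  0  ''
  12  s[24:],s[0:]  1  'd'
  13  s[0:],s[9:]  1  'd'
  14  s[9:],s[23:]  1  'd'
  15  s[23:],s[6:]  1  'd'
  16  s[6:],s[4:]  0  ''
  17  s[4:],s[18:]  1  'e'
  18  s[18:],s[20:]  3  'ebe'
  19  s[20:],s[13:]  1  'e'
  20  s[13:],s[22:]  1  'e'
  21  s[22:],s[3:]  1  'e'
  22  s[3:],s[7:]  0  ''
  23  s[7:],s[16:]  1  'f'
  24  s[16:],s[12:]  1  'f'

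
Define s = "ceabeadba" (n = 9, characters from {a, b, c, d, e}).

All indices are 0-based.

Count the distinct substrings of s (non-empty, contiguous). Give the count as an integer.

40

rank→(start, suffix):
  0 → (8, 'a')
  1 → (2, 'abeadba')
  2 → (5, 'adba')
  3 → (7, 'ba')
  4 → (3, 'beadba')
  5 → (0, 'ceabeadba')
  6 → (6, 'dba')
  7 → (1, 'eabeadba')
  8 → (4, 'eadba')

SA = [8, 2, 5, 7, 3, 0, 6, 1, 4]
rank  pair      lcp
   1  s[8:],s[2:]  1  'a'
   2  s[2:],s[5:]  1  'a'
   3  s[5:],s[7:]  0  ''
   4  s[7:],s[3:]  1  'b'
   5  s[3:],s[0:]  0  ''
   6  s[0:],s[6:]  0  ''
   7  s[6:],s[1:]  0  ''
   8  s[1:],s[4:]  2  'ea'

n(n+1)/2 = 9·10/2 = 45
Σ LCP = 0 + 1 + 1 + 0 + 1 + 0 + 0 + 0 + 2 = 5
distinct = 45 − 5 = 40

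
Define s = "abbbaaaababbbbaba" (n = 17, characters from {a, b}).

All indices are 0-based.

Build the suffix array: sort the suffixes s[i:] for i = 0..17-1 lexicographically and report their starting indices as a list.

[16, 4, 5, 6, 14, 7, 0, 9, 15, 3, 13, 8, 2, 12, 1, 11, 10]

rank | idx | suffix
   0 |  16 | a
   1 |   4 | aaaababbbbaba
   2 |   5 | aaababbbbaba
   3 |   6 | aababbbbaba
   4 |  14 | aba
   5 |   7 | ababbbbaba
   6 |   0 | abbbaaaababbbbaba
   7 |   9 | abbbbaba
   8 |  15 | ba
   9 |   3 | baaaababbbbaba
  10 |  13 | baba
  11 |   8 | babbbbaba
  12 |   2 | bbaaaababbbbaba
  13 |  12 | bbaba
  14 |   1 | bbbaaaababbbbaba
  15 |  11 | bbbaba
  16 |  10 | bbbbaba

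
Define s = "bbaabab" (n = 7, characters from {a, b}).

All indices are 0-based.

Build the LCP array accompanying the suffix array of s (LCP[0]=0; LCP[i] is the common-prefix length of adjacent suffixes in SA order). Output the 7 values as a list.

rank→(start, suffix):
  0 → (2, 'aabab')
  1 → (5, 'ab')
  2 → (3, 'abab')
  3 → (6, 'b')
  4 → (1, 'baabab')
  5 → (4, 'bab')
  6 → (0, 'bbaabab')

SA = [2, 5, 3, 6, 1, 4, 0]
[i] adj suffixes → lcp
  [1] 2/5 → 1 ('a')
  [2] 5/3 → 2 ('ab')
  [3] 3/6 → 0 ('')
  [4] 6/1 → 1 ('b')
  [5] 1/4 → 2 ('ba')
  [6] 4/0 → 1 ('b')

[0, 1, 2, 0, 1, 2, 1]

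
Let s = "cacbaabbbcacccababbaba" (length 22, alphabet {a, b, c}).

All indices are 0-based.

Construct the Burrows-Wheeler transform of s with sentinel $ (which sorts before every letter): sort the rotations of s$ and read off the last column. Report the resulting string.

abbbcbaccacbaaabbc$baca

rank  rotation                 last
    0  $cacbaabbbcacccababbaba  a
    1  a$cacbaabbbcacccababbab  b
    2  aabbbcacccababbaba$cacb  b
    3  aba$cacbaabbbcacccababb  b
    4  ababbaba$cacbaabbbcaccc  c
    5  abbaba$cacbaabbbcacccab  b
    6  abbbcacccababbaba$cacba  a
    7  acbaabbbcacccababbaba$c  c
    8  acccababbaba$cacbaabbbc  c
    9  ba$cacbaabbbcacccababba  a
   10  baabbbcacccababbaba$cac  c
   11  baba$cacbaabbbcacccabab  b
   12  babbaba$cacbaabbbcaccca  a
   13  bbaba$cacbaabbbcacccaba  a
   14  bbbcacccababbaba$cacbaa  a
   15  bbcacccababbaba$cacbaab  b
   16  bcacccababbaba$cacbaabb  b
   17  cababbaba$cacbaabbbcacc  c
   18  cacbaabbbcacccababbaba$  $
   19  cacccababbaba$cacbaabbb  b
   20  cbaabbbcacccababbaba$ca  a
   21  ccababbaba$cacbaabbbcac  c
   22  cccababbaba$cacbaabbbca  a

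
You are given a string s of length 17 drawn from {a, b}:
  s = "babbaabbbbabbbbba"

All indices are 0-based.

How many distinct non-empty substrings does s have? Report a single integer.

110

sorted suffixes:
  #0 SA[0]=16  'a'
  #1 SA[1]=4  'aabbbbabbbbba'
  #2 SA[2]=1  'abbaabbbbabbbbba'
  #3 SA[3]=5  'abbbbabbbbba'
  #4 SA[4]=10  'abbbbba'
  #5 SA[5]=15  'ba'
  #6 SA[6]=3  'baabbbbabbbbba'
  #7 SA[7]=0  'babbaabbbbabbbbba'
  #8 SA[8]=9  'babbbbba'
  #9 SA[9]=14  'bba'
  #10 SA[10]=2  'bbaabbbbabbbbba'
  #11 SA[11]=8  'bbabbbbba'
  #12 SA[12]=13  'bbba'
  #13 SA[13]=7  'bbbabbbbba'
  #14 SA[14]=12  'bbbba'
  #15 SA[15]=6  'bbbbabbbbba'
  #16 SA[16]=11  'bbbbba'

SA = [16, 4, 1, 5, 10, 15, 3, 0, 9, 14, 2, 8, 13, 7, 12, 6, 11]
rank  pair      lcp
   1  s[16:],s[4:]  1  'a'
   2  s[4:],s[1:]  1  'a'
   3  s[1:],s[5:]  3  'abb'
   4  s[5:],s[10:]  5  'abbbb'
   5  s[10:],s[15:]  0  ''
   6  s[15:],s[3:]  2  'ba'
   7  s[3:],s[0:]  2  'ba'
   8  s[0:],s[9:]  4  'babb'
   9  s[9:],s[14:]  1  'b'
  10  s[14:],s[2:]  3  'bba'
  11  s[2:],s[8:]  3  'bba'
  12  s[8:],s[13:]  2  'bb'
  13  s[13:],s[7:]  4  'bbba'
  14  s[7:],s[12:]  3  'bbb'
  15  s[12:],s[6:]  5  'bbbba'
  16  s[6:],s[11:]  4  'bbbb'

n(n+1)/2 = 17·18/2 = 153
Σ LCP = 0 + 1 + 1 + 3 + 5 + 0 + 2 + 2 + 4 + 1 + 3 + 3 + 2 + 4 + 3 + 5 + 4 = 43
distinct = 153 − 43 = 110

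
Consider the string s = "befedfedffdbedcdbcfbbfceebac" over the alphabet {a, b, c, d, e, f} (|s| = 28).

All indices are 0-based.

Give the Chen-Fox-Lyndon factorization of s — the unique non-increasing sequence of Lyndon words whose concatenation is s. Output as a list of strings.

["befedfedffd", "bedcd", "bcf", "bbfcee", "b", "ac"]

emit factor 1: 'befedfedffd' (i=0, period=11)
emit factor 2: 'bedcd' (i=11, period=5)
emit factor 3: 'bcf' (i=16, period=3)
emit factor 4: 'bbfcee' (i=19, period=6)
emit factor 5: 'b' (i=25, period=1)
emit factor 6: 'ac' (i=26, period=2)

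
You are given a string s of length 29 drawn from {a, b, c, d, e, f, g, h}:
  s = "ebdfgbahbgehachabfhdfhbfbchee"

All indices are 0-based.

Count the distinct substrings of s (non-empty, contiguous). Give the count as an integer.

rank→(start, suffix):
  0 → (15, 'abfhdfhbfbchee')
  1 → (12, 'achabfhdfhbfbchee')
  2 → (6, 'ahbgehachabfhdfhbfbchee')
  3 → (5, 'bahbgehachabfhdfhbfbchee')
  4 → (24, 'bchee')
  5 → (1, 'bdfgbahbgehachabfhdfhbfbchee')
  6 → (22, 'bfbchee')
  7 → (16, 'bfhdfhbfbchee')
  8 → (8, 'bgehachabfhdfhbfbchee')
  9 → (13, 'chabfhdfhbfbchee')
  10 → (25, 'chee')
  11 → (2, 'dfgbahbgehachabfhdfhbfbchee')
  12 → (19, 'dfhbfbchee')
  13 → (28, 'e')
  14 → (0, 'ebdfgbahbgehachabfhdfhbfbchee')
  15 → (27, 'ee')
  16 → (10, 'ehachabfhdfhbfbchee')
  17 → (23, 'fbchee')
  18 → (3, 'fgbahbgehachabfhdfhbfbchee')
  19 → (20, 'fhbfbchee')
  20 → (17, 'fhdfhbfbchee')
  21 → (4, 'gbahbgehachabfhdfhbfbchee')
  22 → (9, 'gehachabfhdfhbfbchee')
  23 → (14, 'habfhdfhbfbchee')
  24 → (11, 'hachabfhdfhbfbchee')
  25 → (21, 'hbfbchee')
  26 → (7, 'hbgehachabfhdfhbfbchee')
  27 → (18, 'hdfhbfbchee')
  28 → (26, 'hee')

SA = [15, 12, 6, 5, 24, 1, 22, 16, 8, 13, 25, 2, 19, 28, 0, 27, 10, 23, 3, 20, 17, 4, 9, 14, 11, 21, 7, 18, 26]
rank  pair      lcp
   1  s[15:],s[12:]  1  'a'
   2  s[12:],s[6:]  1  'a'
   3  s[6:],s[5:]  0  ''
   4  s[5:],s[24:]  1  'b'
   5  s[24:],s[1:]  1  'b'
   6  s[1:],s[22:]  1  'b'
   7  s[22:],s[16:]  2  'bf'
   8  s[16:],s[8:]  1  'b'
   9  s[8:],s[13:]  0  ''
  10  s[13:],s[25:]  2  'ch'
  11  s[25:],s[2:]  0  ''
  12  s[2:],s[19:]  2  'df'
  13  s[19:],s[28:]  0  ''
  14  s[28:],s[0:]  1  'e'
  15  s[0:],s[27:]  1  'e'
  16  s[27:],s[10:]  1  'e'
  17  s[10:],s[23:]  0  ''
  18  s[23:],s[3:]  1  'f'
  19  s[3:],s[20:]  1  'f'
  20  s[20:],s[17:]  2  'fh'
  21  s[17:],s[4:]  0  ''
  22  s[4:],s[9:]  1  'g'
  23  s[9:],s[14:]  0  ''
  24  s[14:],s[11:]  2  'ha'
  25  s[11:],s[21:]  1  'h'
  26  s[21:],s[7:]  2  'hb'
  27  s[7:],s[18:]  1  'h'
  28  s[18:],s[26:]  1  'h'

n(n+1)/2 = 29·30/2 = 435
Σ LCP = 0 + 1 + 1 + 0 + 1 + 1 + 1 + 2 + 1 + 0 + 2 + 0 + 2 + 0 + 1 + 1 + 1 + 0 + 1 + 1 + 2 + 0 + 1 + 0 + 2 + 1 + 2 + 1 + 1 = 27
distinct = 435 − 27 = 408

408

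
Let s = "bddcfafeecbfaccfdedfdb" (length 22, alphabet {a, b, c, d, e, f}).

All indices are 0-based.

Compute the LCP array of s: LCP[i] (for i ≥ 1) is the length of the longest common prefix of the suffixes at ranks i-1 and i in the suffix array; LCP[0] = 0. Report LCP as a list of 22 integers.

rank→(start, suffix):
  0 → (12, 'accfdedfdb')
  1 → (5, 'afeecbfaccfdedfdb')
  2 → (21, 'b')
  3 → (0, 'bddcfafeecbfaccfdedfdb')
  4 → (10, 'bfaccfdedfdb')
  5 → (9, 'cbfaccfdedfdb')
  6 → (13, 'ccfdedfdb')
  7 → (3, 'cfafeecbfaccfdedfdb')
  8 → (14, 'cfdedfdb')
  9 → (20, 'db')
  10 → (2, 'dcfafeecbfaccfdedfdb')
  11 → (1, 'ddcfafeecbfaccfdedfdb')
  12 → (16, 'dedfdb')
  13 → (18, 'dfdb')
  14 → (8, 'ecbfaccfdedfdb')
  15 → (17, 'edfdb')
  16 → (7, 'eecbfaccfdedfdb')
  17 → (11, 'faccfdedfdb')
  18 → (4, 'fafeecbfaccfdedfdb')
  19 → (19, 'fdb')
  20 → (15, 'fdedfdb')
  21 → (6, 'feecbfaccfdedfdb')

SA = [12, 5, 21, 0, 10, 9, 13, 3, 14, 20, 2, 1, 16, 18, 8, 17, 7, 11, 4, 19, 15, 6]
[i] adj suffixes → lcp
  [1] 12/5 → 1 ('a')
  [2] 5/21 → 0 ('')
  [3] 21/0 → 1 ('b')
  [4] 0/10 → 1 ('b')
  [5] 10/9 → 0 ('')
  [6] 9/13 → 1 ('c')
  [7] 13/3 → 1 ('c')
  [8] 3/14 → 2 ('cf')
  [9] 14/20 → 0 ('')
  [10] 20/2 → 1 ('d')
  [11] 2/1 → 1 ('d')
  [12] 1/16 → 1 ('d')
  [13] 16/18 → 1 ('d')
  [14] 18/8 → 0 ('')
  [15] 8/17 → 1 ('e')
  [16] 17/7 → 1 ('e')
  [17] 7/11 → 0 ('')
  [18] 11/4 → 2 ('fa')
  [19] 4/19 → 1 ('f')
  [20] 19/15 → 2 ('fd')
  [21] 15/6 → 1 ('f')

[0, 1, 0, 1, 1, 0, 1, 1, 2, 0, 1, 1, 1, 1, 0, 1, 1, 0, 2, 1, 2, 1]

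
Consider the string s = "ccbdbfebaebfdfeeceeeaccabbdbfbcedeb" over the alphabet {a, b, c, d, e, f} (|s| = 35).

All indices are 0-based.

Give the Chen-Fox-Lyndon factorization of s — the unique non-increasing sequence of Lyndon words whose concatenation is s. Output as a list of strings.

emit factor 1: 'c' (i=0, period=1)
emit factor 2: 'c' (i=1, period=1)
emit factor 3: 'bdbfe' (i=2, period=5)
emit factor 4: 'b' (i=7, period=1)
emit factor 5: 'aebfdfeeceee' (i=8, period=12)
emit factor 6: 'acc' (i=20, period=3)
emit factor 7: 'abbdbfbcedeb' (i=23, period=12)

["c", "c", "bdbfe", "b", "aebfdfeeceee", "acc", "abbdbfbcedeb"]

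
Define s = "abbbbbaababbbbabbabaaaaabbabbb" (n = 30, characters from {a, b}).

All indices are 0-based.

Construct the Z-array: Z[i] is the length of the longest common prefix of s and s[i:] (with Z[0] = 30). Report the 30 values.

Z[0]=30
i=1: fresh scan; Z[1]=0
i=2: fresh scan; Z[2]=0
i=3: fresh scan; Z[3]=0
i=4: fresh scan; Z[4]=0
i=5: fresh scan; Z[5]=0
i=6: fresh scan; Z[6]=1 extend→box=[6,7)
i=7: fresh scan; Z[7]=2 extend→box=[7,9)
i=8: min(r-i=1, Z[1]=0)=0; Z[8]=0
i=9: fresh scan; Z[9]=5 extend→box=[9,14)
i=10: min(r-i=4, Z[1]=0)=0; Z[10]=0
i=11: min(r-i=3, Z[2]=0)=0; Z[11]=0
i=12: min(r-i=2, Z[3]=0)=0; Z[12]=0
i=13: min(r-i=1, Z[4]=0)=0; Z[13]=0
i=14: fresh scan; Z[14]=3 extend→box=[14,17)
i=15: min(r-i=2, Z[1]=0)=0; Z[15]=0
i=16: min(r-i=1, Z[2]=0)=0; Z[16]=0
i=17: fresh scan; Z[17]=2 extend→box=[17,19)
i=18: min(r-i=1, Z[1]=0)=0; Z[18]=0
i=19: fresh scan; Z[19]=1 extend→box=[19,20)
i=20: fresh scan; Z[20]=1 extend→box=[20,21)
i=21: fresh scan; Z[21]=1 extend→box=[21,22)
i=22: fresh scan; Z[22]=1 extend→box=[22,23)
i=23: fresh scan; Z[23]=3 extend→box=[23,26)
i=24: min(r-i=2, Z[1]=0)=0; Z[24]=0
i=25: min(r-i=1, Z[2]=0)=0; Z[25]=0
i=26: fresh scan; Z[26]=4 extend→box=[26,30)
i=27: min(r-i=3, Z[1]=0)=0; Z[27]=0
i=28: min(r-i=2, Z[2]=0)=0; Z[28]=0
i=29: min(r-i=1, Z[3]=0)=0; Z[29]=0

[30, 0, 0, 0, 0, 0, 1, 2, 0, 5, 0, 0, 0, 0, 3, 0, 0, 2, 0, 1, 1, 1, 1, 3, 0, 0, 4, 0, 0, 0]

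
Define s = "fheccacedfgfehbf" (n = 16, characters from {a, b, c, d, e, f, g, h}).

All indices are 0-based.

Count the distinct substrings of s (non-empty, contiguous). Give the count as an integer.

128

sorted suffixes:
  #0 SA[0]=5  'acedfgfehbf'
  #1 SA[1]=14  'bf'
  #2 SA[2]=4  'cacedfgfehbf'
  #3 SA[3]=3  'ccacedfgfehbf'
  #4 SA[4]=6  'cedfgfehbf'
  #5 SA[5]=8  'dfgfehbf'
  #6 SA[6]=2  'eccacedfgfehbf'
  #7 SA[7]=7  'edfgfehbf'
  #8 SA[8]=12  'ehbf'
  #9 SA[9]=15  'f'
  #10 SA[10]=11  'fehbf'
  #11 SA[11]=9  'fgfehbf'
  #12 SA[12]=0  'fheccacedfgfehbf'
  #13 SA[13]=10  'gfehbf'
  #14 SA[14]=13  'hbf'
  #15 SA[15]=1  'heccacedfgfehbf'

SA = [5, 14, 4, 3, 6, 8, 2, 7, 12, 15, 11, 9, 0, 10, 13, 1]
rank  pair      lcp
   1  s[5:],s[14:]  0  ''
   2  s[14:],s[4:]  0  ''
   3  s[4:],s[3:]  1  'c'
   4  s[3:],s[6:]  1  'c'
   5  s[6:],s[8:]  0  ''
   6  s[8:],s[2:]  0  ''
   7  s[2:],s[7:]  1  'e'
   8  s[7:],s[12:]  1  'e'
   9  s[12:],s[15:]  0  ''
  10  s[15:],s[11:]  1  'f'
  11  s[11:],s[9:]  1  'f'
  12  s[9:],s[0:]  1  'f'
  13  s[0:],s[10:]  0  ''
  14  s[10:],s[13:]  0  ''
  15  s[13:],s[1:]  1  'h'

n(n+1)/2 = 16·17/2 = 136
Σ LCP = 0 + 0 + 0 + 1 + 1 + 0 + 0 + 1 + 1 + 0 + 1 + 1 + 1 + 0 + 0 + 1 = 8
distinct = 136 − 8 = 128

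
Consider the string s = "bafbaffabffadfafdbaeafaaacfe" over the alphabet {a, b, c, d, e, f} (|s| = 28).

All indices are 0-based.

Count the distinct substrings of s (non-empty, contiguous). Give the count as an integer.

372

sorted suffixes:
  #0 SA[0]=22  'aaacfe'
  #1 SA[1]=23  'aacfe'
  #2 SA[2]=7  'abffadfafdbaeafaaacfe'
  #3 SA[3]=24  'acfe'
  #4 SA[4]=11  'adfafdbaeafaaacfe'
  #5 SA[5]=18  'aeafaaacfe'
  #6 SA[6]=20  'afaaacfe'
  #7 SA[7]=1  'afbaffabffadfafdbaeafaaacfe'
  #8 SA[8]=14  'afdbaeafaaacfe'
  #9 SA[9]=4  'affabffadfafdbaeafaaacfe'
  #10 SA[10]=17  'baeafaaacfe'
  #11 SA[11]=0  'bafbaffabffadfafdbaeafaaacfe'
  #12 SA[12]=3  'baffabffadfafdbaeafaaacfe'
  #13 SA[13]=8  'bffadfafdbaeafaaacfe'
  #14 SA[14]=25  'cfe'
  #15 SA[15]=16  'dbaeafaaacfe'
  #16 SA[16]=12  'dfafdbaeafaaacfe'
  #17 SA[17]=27  'e'
  #18 SA[18]=19  'eafaaacfe'
  #19 SA[19]=21  'faaacfe'
  #20 SA[20]=6  'fabffadfafdbaeafaaacfe'
  #21 SA[21]=10  'fadfafdbaeafaaacfe'
  #22 SA[22]=13  'fafdbaeafaaacfe'
  #23 SA[23]=2  'fbaffabffadfafdbaeafaaacfe'
  #24 SA[24]=15  'fdbaeafaaacfe'
  #25 SA[25]=26  'fe'
  #26 SA[26]=5  'ffabffadfafdbaeafaaacfe'
  #27 SA[27]=9  'ffadfafdbaeafaaacfe'

SA = [22, 23, 7, 24, 11, 18, 20, 1, 14, 4, 17, 0, 3, 8, 25, 16, 12, 27, 19, 21, 6, 10, 13, 2, 15, 26, 5, 9]
i: (SA[i-1],SA[i]) lcp shared
  1: (22,23) 2 'aa'
  2: (23,7) 1 'a'
  3: (7,24) 1 'a'
  4: (24,11) 1 'a'
  5: (11,18) 1 'a'
  6: (18,20) 1 'a'
  7: (20,1) 2 'af'
  8: (1,14) 2 'af'
  9: (14,4) 2 'af'
  10: (4,17) 0 ''
  11: (17,0) 2 'ba'
  12: (0,3) 3 'baf'
  13: (3,8) 1 'b'
  14: (8,25) 0 ''
  15: (25,16) 0 ''
  16: (16,12) 1 'd'
  17: (12,27) 0 ''
  18: (27,19) 1 'e'
  19: (19,21) 0 ''
  20: (21,6) 2 'fa'
  21: (6,10) 2 'fa'
  22: (10,13) 2 'fa'
  23: (13,2) 1 'f'
  24: (2,15) 1 'f'
  25: (15,26) 1 'f'
  26: (26,5) 1 'f'
  27: (5,9) 3 'ffa'

n(n+1)/2 = 28·29/2 = 406
Σ LCP = 0 + 2 + 1 + 1 + 1 + 1 + 1 + 2 + 2 + 2 + 0 + 2 + 3 + 1 + 0 + 0 + 1 + 0 + 1 + 0 + 2 + 2 + 2 + 1 + 1 + 1 + 1 + 3 = 34
distinct = 406 − 34 = 372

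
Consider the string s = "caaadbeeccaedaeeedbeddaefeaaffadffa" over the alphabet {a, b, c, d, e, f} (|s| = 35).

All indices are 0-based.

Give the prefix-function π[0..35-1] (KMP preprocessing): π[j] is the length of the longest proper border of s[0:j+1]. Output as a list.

[0, 0, 0, 0, 0, 0, 0, 0, 1, 1, 2, 0, 0, 0, 0, 0, 0, 0, 0, 0, 0, 0, 0, 0, 0, 0, 0, 0, 0, 0, 0, 0, 0, 0, 0]

π[0] = 0
j=1 s[j]='a': π[1]=0 (border '')
j=2 s[j]='a': π[2]=0 (border '')
j=3 s[j]='a': π[3]=0 (border '')
j=4 s[j]='d': π[4]=0 (border '')
j=5 s[j]='b': π[5]=0 (border '')
j=6 s[j]='e': π[6]=0 (border '')
j=7 s[j]='e': π[7]=0 (border '')
j=8 s[j]='c': π[8]=1 (border 'c')
j=9 s[j]='c': k: 1→0; π[9]=1 (border 'c')
j=10 s[j]='a': π[10]=2 (border 'ca')
j=11 s[j]='e': k: 2→0; π[11]=0 (border '')
j=12 s[j]='d': π[12]=0 (border '')
j=13 s[j]='a': π[13]=0 (border '')
j=14 s[j]='e': π[14]=0 (border '')
j=15 s[j]='e': π[15]=0 (border '')
j=16 s[j]='e': π[16]=0 (border '')
j=17 s[j]='d': π[17]=0 (border '')
j=18 s[j]='b': π[18]=0 (border '')
j=19 s[j]='e': π[19]=0 (border '')
j=20 s[j]='d': π[20]=0 (border '')
j=21 s[j]='d': π[21]=0 (border '')
j=22 s[j]='a': π[22]=0 (border '')
j=23 s[j]='e': π[23]=0 (border '')
j=24 s[j]='f': π[24]=0 (border '')
j=25 s[j]='e': π[25]=0 (border '')
j=26 s[j]='a': π[26]=0 (border '')
j=27 s[j]='a': π[27]=0 (border '')
j=28 s[j]='f': π[28]=0 (border '')
j=29 s[j]='f': π[29]=0 (border '')
j=30 s[j]='a': π[30]=0 (border '')
j=31 s[j]='d': π[31]=0 (border '')
j=32 s[j]='f': π[32]=0 (border '')
j=33 s[j]='f': π[33]=0 (border '')
j=34 s[j]='a': π[34]=0 (border '')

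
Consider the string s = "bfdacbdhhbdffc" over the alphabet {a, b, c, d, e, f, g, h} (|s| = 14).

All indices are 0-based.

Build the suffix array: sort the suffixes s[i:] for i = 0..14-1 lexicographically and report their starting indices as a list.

rank | idx | suffix
   0 |   3 | acbdhhbdffc
   1 |   9 | bdffc
   2 |   5 | bdhhbdffc
   3 |   0 | bfdacbdhhbdffc
   4 |  13 | c
   5 |   4 | cbdhhbdffc
   6 |   2 | dacbdhhbdffc
   7 |  10 | dffc
   8 |   6 | dhhbdffc
   9 |  12 | fc
  10 |   1 | fdacbdhhbdffc
  11 |  11 | ffc
  12 |   8 | hbdffc
  13 |   7 | hhbdffc

[3, 9, 5, 0, 13, 4, 2, 10, 6, 12, 1, 11, 8, 7]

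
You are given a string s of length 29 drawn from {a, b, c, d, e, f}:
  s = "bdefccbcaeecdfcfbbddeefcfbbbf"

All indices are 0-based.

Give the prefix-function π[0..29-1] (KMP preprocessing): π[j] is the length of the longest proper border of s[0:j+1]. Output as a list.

π[0] = 0
j=1 s[j]='d': π[1]=0 (border '')
j=2 s[j]='e': π[2]=0 (border '')
j=3 s[j]='f': π[3]=0 (border '')
j=4 s[j]='c': π[4]=0 (border '')
j=5 s[j]='c': π[5]=0 (border '')
j=6 s[j]='b': π[6]=1 (border 'b')
j=7 s[j]='c': k: 1→0; π[7]=0 (border '')
j=8 s[j]='a': π[8]=0 (border '')
j=9 s[j]='e': π[9]=0 (border '')
j=10 s[j]='e': π[10]=0 (border '')
j=11 s[j]='c': π[11]=0 (border '')
j=12 s[j]='d': π[12]=0 (border '')
j=13 s[j]='f': π[13]=0 (border '')
j=14 s[j]='c': π[14]=0 (border '')
j=15 s[j]='f': π[15]=0 (border '')
j=16 s[j]='b': π[16]=1 (border 'b')
j=17 s[j]='b': k: 1→0; π[17]=1 (border 'b')
j=18 s[j]='d': π[18]=2 (border 'bd')
j=19 s[j]='d': k: 2→0; π[19]=0 (border '')
j=20 s[j]='e': π[20]=0 (border '')
j=21 s[j]='e': π[21]=0 (border '')
j=22 s[j]='f': π[22]=0 (border '')
j=23 s[j]='c': π[23]=0 (border '')
j=24 s[j]='f': π[24]=0 (border '')
j=25 s[j]='b': π[25]=1 (border 'b')
j=26 s[j]='b': k: 1→0; π[26]=1 (border 'b')
j=27 s[j]='b': k: 1→0; π[27]=1 (border 'b')
j=28 s[j]='f': k: 1→0; π[28]=0 (border '')

[0, 0, 0, 0, 0, 0, 1, 0, 0, 0, 0, 0, 0, 0, 0, 0, 1, 1, 2, 0, 0, 0, 0, 0, 0, 1, 1, 1, 0]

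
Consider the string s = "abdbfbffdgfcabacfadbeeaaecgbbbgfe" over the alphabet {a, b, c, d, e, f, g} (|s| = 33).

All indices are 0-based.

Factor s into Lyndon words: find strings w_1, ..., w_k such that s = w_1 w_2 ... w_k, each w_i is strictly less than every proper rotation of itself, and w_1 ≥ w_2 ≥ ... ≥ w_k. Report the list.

["abdbfbffdgfc", "abacfadbee", "aaecgbbbgfe"]

emit factor 1: 'abdbfbffdgfc' (i=0, period=12)
emit factor 2: 'abacfadbee' (i=12, period=10)
emit factor 3: 'aaecgbbbgfe' (i=22, period=11)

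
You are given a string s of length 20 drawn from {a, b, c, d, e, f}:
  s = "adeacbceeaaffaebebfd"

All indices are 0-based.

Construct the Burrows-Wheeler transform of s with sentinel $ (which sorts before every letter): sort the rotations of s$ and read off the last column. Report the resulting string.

rank  rotation               last
    0  $adeacbceeaaffaebebfd  d
    1  aaffaebebfd$adeacbcee  e
    2  acbceeaaffaebebfd$ade  e
    3  adeacbceeaaffaebebfd$  $
    4  aebebfd$adeacbceeaaff  f
    5  affaebebfd$adeacbceea  a
    6  bceeaaffaebebfd$adeac  c
    7  bebfd$adeacbceeaaffae  e
    8  bfd$adeacbceeaaffaebe  e
    9  cbceeaaffaebebfd$adea  a
   10  ceeaaffaebebfd$adeacb  b
   11  d$adeacbceeaaffaebebf  f
   12  deacbceeaaffaebebfd$a  a
   13  eaaffaebebfd$adeacbce  e
   14  eacbceeaaffaebebfd$ad  d
   15  ebebfd$adeacbceeaaffa  a
   16  ebfd$adeacbceeaaffaeb  b
   17  eeaaffaebebfd$adeacbc  c
   18  faebebfd$adeacbceeaaf  f
   19  fd$adeacbceeaaffaebeb  b
   20  ffaebebfd$adeacbceeaa  a

dee$faceeabfaedabcfba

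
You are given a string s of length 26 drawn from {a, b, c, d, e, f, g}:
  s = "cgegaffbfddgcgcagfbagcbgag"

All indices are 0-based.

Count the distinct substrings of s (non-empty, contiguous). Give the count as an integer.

rank | idx | suffix
   0 |   4 | affbfddgcgcagfbagcbgag
   1 |  24 | ag
   2 |  19 | agcbgag
   3 |  15 | agfbagcbgag
   4 |  18 | bagcbgag
   5 |   7 | bfddgcgcagfbagcbgag
   6 |  22 | bgag
   7 |  14 | cagfbagcbgag
   8 |  21 | cbgag
   9 |  12 | cgcagfbagcbgag
  10 |   0 | cgegaffbfddgcgcagfbagcbgag
  11 |   9 | ddgcgcagfbagcbgag
  12 |  10 | dgcgcagfbagcbgag
  13 |   2 | egaffbfddgcgcagfbagcbgag
  14 |  17 | fbagcbgag
  15 |   6 | fbfddgcgcagfbagcbgag
  16 |   8 | fddgcgcagfbagcbgag
  17 |   5 | ffbfddgcgcagfbagcbgag
  18 |  25 | g
  19 |   3 | gaffbfddgcgcagfbagcbgag
  20 |  23 | gag
  21 |  13 | gcagfbagcbgag
  22 |  20 | gcbgag
  23 |  11 | gcgcagfbagcbgag
  24 |   1 | gegaffbfddgcgcagfbagcbgag
  25 |  16 | gfbagcbgag

SA = [4, 24, 19, 15, 18, 7, 22, 14, 21, 12, 0, 9, 10, 2, 17, 6, 8, 5, 25, 3, 23, 13, 20, 11, 1, 16]
[i] adj suffixes → lcp
  [1] 4/24 → 1 ('a')
  [2] 24/19 → 2 ('ag')
  [3] 19/15 → 2 ('ag')
  [4] 15/18 → 0 ('')
  [5] 18/7 → 1 ('b')
  [6] 7/22 → 1 ('b')
  [7] 22/14 → 0 ('')
  [8] 14/21 → 1 ('c')
  [9] 21/12 → 1 ('c')
  [10] 12/0 → 2 ('cg')
  [11] 0/9 → 0 ('')
  [12] 9/10 → 1 ('d')
  [13] 10/2 → 0 ('')
  [14] 2/17 → 0 ('')
  [15] 17/6 → 2 ('fb')
  [16] 6/8 → 1 ('f')
  [17] 8/5 → 1 ('f')
  [18] 5/25 → 0 ('')
  [19] 25/3 → 1 ('g')
  [20] 3/23 → 2 ('ga')
  [21] 23/13 → 1 ('g')
  [22] 13/20 → 2 ('gc')
  [23] 20/11 → 2 ('gc')
  [24] 11/1 → 1 ('g')
  [25] 1/16 → 1 ('g')

n(n+1)/2 = 26·27/2 = 351
Σ LCP = 0 + 1 + 2 + 2 + 0 + 1 + 1 + 0 + 1 + 1 + 2 + 0 + 1 + 0 + 0 + 2 + 1 + 1 + 0 + 1 + 2 + 1 + 2 + 2 + 1 + 1 = 26
distinct = 351 − 26 = 325

325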